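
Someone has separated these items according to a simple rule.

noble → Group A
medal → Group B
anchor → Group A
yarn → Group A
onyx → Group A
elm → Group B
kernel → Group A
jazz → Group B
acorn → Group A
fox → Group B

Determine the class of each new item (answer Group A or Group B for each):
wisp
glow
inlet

Group B, Group B, Group A

The classifier is using: contains 'n'.
wisp: no 'n' — does not fit, so Group B.
glow: no 'n' — does not fit, so Group B.
inlet: has 'n' — passes, so Group A.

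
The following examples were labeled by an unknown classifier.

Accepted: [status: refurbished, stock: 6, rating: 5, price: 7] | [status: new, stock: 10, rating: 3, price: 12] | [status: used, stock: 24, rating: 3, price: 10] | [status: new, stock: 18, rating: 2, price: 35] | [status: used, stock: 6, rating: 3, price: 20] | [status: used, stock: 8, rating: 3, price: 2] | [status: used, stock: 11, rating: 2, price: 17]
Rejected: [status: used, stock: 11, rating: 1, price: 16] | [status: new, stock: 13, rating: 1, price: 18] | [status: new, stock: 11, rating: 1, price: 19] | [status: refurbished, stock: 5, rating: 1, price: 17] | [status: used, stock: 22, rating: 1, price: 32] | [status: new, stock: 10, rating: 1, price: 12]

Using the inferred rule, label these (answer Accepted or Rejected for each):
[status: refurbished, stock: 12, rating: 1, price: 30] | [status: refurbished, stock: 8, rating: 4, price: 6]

A rule that fits every label: rating ≥ 2 — true of each 'Accepted' example, false of each 'Rejected' one.
[status: refurbished, stock: 12, rating: 1, price: 30]: rating = 1, lacks this property → Rejected.
[status: refurbished, stock: 8, rating: 4, price: 6]: rating = 4, meets the rule → Accepted.

Rejected, Accepted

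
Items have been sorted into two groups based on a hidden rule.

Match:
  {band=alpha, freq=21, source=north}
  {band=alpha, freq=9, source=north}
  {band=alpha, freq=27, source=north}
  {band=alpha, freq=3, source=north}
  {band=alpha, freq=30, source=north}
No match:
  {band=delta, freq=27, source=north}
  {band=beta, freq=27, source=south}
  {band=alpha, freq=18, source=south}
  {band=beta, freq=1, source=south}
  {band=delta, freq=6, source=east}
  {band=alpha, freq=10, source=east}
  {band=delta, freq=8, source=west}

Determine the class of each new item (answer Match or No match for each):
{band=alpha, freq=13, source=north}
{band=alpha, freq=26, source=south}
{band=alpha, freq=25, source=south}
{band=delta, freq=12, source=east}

One predicate separates the groups cleanly: source is north AND band is alpha.
{band=alpha, freq=13, source=north}: source is north, band is alpha, qualifies → Match. {band=alpha, freq=26, source=south}: source is south, band is alpha, fails the rule → No match. {band=alpha, freq=25, source=south}: source is south, band is alpha, fails the rule → No match. {band=delta, freq=12, source=east}: source is east, band is delta, fails the rule → No match.

Match, No match, No match, No match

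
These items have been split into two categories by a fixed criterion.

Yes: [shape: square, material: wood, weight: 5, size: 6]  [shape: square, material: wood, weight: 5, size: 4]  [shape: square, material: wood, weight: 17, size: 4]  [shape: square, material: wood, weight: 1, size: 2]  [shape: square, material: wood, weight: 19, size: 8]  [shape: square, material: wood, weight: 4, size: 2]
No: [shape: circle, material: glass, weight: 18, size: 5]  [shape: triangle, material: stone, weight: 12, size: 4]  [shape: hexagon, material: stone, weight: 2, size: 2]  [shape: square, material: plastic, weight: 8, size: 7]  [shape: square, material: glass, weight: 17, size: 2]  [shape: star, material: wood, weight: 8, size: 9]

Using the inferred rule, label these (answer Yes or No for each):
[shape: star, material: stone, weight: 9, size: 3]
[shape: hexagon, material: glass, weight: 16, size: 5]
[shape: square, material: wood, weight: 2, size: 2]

Rule: shape is square AND material is wood. This holds for each 'Yes' example and fails for each 'No' one.
[shape: star, material: stone, weight: 9, size: 3] — shape is star, material is stone, hence No. [shape: hexagon, material: glass, weight: 16, size: 5] — shape is hexagon, material is glass, hence No. [shape: square, material: wood, weight: 2, size: 2] — shape is square, material is wood, hence Yes.

No, No, Yes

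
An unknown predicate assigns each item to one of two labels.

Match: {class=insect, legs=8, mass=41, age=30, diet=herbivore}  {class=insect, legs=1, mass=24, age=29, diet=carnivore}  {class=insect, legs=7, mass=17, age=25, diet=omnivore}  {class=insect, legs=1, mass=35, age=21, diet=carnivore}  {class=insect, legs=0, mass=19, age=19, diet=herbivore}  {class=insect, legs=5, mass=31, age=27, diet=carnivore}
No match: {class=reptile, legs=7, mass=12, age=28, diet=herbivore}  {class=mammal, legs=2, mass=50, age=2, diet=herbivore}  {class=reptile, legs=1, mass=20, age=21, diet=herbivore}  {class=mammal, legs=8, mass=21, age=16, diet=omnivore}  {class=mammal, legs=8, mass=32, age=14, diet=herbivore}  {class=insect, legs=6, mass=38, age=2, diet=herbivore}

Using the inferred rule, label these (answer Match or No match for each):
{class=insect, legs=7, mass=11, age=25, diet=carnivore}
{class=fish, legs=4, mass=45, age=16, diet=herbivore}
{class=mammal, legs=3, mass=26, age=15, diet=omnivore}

Match, No match, No match

The distinguishing property — class is insect AND age ≥ 14 — holds for all the 'Match' cases and none of the 'No match' cases.
{class=insect, legs=7, mass=11, age=25, diet=carnivore} → class is insect, age = 25 → Match.
{class=fish, legs=4, mass=45, age=16, diet=herbivore} → class is fish, age = 16 → No match.
{class=mammal, legs=3, mass=26, age=15, diet=omnivore} → class is mammal, age = 15 → No match.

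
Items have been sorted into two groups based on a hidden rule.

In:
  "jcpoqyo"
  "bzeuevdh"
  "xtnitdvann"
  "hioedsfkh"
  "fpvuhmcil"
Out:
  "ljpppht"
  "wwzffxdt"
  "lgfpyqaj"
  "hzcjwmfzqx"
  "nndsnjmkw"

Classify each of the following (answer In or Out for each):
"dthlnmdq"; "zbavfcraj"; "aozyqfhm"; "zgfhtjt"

The pattern is that an item is 'In' exactly when: has ≥ 2 vowels.
"dthlnmdq" → 0 vowels → Out.
"zbavfcraj" → 2 vowels → In.
"aozyqfhm" → 2 vowels → In.
"zgfhtjt" → 0 vowels → Out.

Out, In, In, Out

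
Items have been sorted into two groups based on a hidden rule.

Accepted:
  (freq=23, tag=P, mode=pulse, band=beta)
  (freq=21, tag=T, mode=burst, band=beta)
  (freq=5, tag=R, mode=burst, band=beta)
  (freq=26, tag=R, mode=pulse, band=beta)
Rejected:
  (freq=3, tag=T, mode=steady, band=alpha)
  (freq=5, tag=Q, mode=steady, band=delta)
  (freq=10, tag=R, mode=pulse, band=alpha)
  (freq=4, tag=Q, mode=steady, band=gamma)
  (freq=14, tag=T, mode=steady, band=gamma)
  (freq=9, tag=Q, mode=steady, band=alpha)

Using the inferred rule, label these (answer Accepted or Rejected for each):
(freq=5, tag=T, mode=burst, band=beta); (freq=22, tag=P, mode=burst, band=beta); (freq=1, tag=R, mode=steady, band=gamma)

Accepted, Accepted, Rejected

One predicate separates the groups cleanly: band is beta.
(freq=5, tag=T, mode=burst, band=beta) — band is beta, hence Accepted. (freq=22, tag=P, mode=burst, band=beta) — band is beta, hence Accepted. (freq=1, tag=R, mode=steady, band=gamma) — band is gamma, hence Rejected.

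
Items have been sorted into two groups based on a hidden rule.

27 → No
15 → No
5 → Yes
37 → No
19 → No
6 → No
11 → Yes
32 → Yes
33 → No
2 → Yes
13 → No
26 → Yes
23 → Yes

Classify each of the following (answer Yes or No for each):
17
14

Yes, Yes

'Yes' ⟺ ≡ 2 (mod 3).
17 — 17 mod 3 = 2, hence Yes.
14 — 14 mod 3 = 2, hence Yes.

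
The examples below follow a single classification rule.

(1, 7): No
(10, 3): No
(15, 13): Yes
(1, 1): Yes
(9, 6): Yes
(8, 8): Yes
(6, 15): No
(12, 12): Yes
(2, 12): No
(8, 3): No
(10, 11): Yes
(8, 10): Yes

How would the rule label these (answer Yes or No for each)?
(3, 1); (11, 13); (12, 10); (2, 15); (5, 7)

Yes, Yes, Yes, No, Yes

'Yes' ⟺ |first − second| ≤ 3.
Yes: (3, 1), since |3−1| = 2. Yes: (11, 13), since |11−13| = 2. Yes: (12, 10), since |12−10| = 2. No: (2, 15), since |2−15| = 13. Yes: (5, 7), since |5−7| = 2.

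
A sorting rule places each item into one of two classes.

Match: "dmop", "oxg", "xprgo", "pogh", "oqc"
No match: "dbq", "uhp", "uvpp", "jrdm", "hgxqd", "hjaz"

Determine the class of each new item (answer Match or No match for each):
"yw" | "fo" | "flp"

The simplest hypothesis consistent with all the labels is: contains 'o'.
"yw" — no 'o', hence No match.
"fo" — has 'o', hence Match.
"flp" — no 'o', hence No match.

No match, Match, No match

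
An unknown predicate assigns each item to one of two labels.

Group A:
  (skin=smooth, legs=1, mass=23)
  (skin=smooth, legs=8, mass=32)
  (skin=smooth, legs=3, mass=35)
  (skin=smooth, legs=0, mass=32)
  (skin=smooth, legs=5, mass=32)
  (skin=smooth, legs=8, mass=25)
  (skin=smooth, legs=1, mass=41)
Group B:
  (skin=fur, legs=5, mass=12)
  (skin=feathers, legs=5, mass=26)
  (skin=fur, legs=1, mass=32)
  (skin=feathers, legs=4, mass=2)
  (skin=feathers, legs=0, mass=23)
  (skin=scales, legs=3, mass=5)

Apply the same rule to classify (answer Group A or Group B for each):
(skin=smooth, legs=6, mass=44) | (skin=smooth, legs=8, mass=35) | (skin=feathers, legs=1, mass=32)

Group A, Group A, Group B

The simplest hypothesis consistent with all the labels is: skin is smooth.
(skin=smooth, legs=6, mass=44) → skin is smooth → Group A.
(skin=smooth, legs=8, mass=35) → skin is smooth → Group A.
(skin=feathers, legs=1, mass=32) → skin is feathers → Group B.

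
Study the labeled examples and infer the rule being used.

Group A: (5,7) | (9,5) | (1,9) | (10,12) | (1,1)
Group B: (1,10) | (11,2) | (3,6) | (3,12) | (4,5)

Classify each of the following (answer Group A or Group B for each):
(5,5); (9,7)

Group A, Group A

The common property of the 'Group A' items is: sum is even. No 'Group B' item has it.
Group A: (5,5), since 5+5 = 10. Group A: (9,7), since 9+7 = 16.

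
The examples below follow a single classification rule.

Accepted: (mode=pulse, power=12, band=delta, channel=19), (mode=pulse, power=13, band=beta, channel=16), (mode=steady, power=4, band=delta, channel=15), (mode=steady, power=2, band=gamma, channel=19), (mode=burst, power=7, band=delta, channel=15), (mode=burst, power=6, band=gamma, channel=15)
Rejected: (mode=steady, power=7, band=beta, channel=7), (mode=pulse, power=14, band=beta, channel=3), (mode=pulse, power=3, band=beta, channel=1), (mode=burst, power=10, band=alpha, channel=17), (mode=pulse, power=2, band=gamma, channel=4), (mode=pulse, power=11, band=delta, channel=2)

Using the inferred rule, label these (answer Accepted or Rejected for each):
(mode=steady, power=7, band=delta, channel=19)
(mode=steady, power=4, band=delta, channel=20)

The classifier is using: power ≠ 10 AND channel ≥ 15.
(mode=steady, power=7, band=delta, channel=19) → power = 7, channel = 19 → Accepted.
(mode=steady, power=4, band=delta, channel=20) → power = 4, channel = 20 → Accepted.

Accepted, Accepted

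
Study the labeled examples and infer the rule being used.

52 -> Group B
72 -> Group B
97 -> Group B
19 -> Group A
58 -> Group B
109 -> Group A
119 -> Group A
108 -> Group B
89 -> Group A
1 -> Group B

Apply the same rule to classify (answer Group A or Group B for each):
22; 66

Rule: ends in digit 9. This holds for each 'Group A' example and fails for each 'Group B' one.

Group B, Group B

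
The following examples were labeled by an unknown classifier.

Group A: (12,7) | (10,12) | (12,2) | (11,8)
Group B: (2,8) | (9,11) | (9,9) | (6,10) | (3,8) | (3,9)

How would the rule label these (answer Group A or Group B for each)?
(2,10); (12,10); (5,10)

The classifier is using: first ≥ 10.
(2,10): first 2, does not pass → Group B.
(12,10): first 12, satisfies this → Group A.
(5,10): first 5, does not pass → Group B.

Group B, Group A, Group B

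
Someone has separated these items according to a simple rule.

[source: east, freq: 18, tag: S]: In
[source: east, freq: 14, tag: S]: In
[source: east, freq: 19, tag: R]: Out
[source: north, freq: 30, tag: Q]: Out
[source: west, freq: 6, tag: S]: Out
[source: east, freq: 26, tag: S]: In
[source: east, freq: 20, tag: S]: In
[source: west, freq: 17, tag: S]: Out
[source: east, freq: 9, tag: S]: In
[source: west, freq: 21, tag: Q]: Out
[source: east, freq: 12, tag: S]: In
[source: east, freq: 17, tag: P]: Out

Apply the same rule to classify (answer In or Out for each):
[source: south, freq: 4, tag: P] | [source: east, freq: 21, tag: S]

All 'In' examples share one property — tag is S AND source is east — and every 'Out' example lacks it.
[source: south, freq: 4, tag: P]: tag is P, source is south — lacks this property, so Out.
[source: east, freq: 21, tag: S]: tag is S, source is east — has this property, so In.

Out, In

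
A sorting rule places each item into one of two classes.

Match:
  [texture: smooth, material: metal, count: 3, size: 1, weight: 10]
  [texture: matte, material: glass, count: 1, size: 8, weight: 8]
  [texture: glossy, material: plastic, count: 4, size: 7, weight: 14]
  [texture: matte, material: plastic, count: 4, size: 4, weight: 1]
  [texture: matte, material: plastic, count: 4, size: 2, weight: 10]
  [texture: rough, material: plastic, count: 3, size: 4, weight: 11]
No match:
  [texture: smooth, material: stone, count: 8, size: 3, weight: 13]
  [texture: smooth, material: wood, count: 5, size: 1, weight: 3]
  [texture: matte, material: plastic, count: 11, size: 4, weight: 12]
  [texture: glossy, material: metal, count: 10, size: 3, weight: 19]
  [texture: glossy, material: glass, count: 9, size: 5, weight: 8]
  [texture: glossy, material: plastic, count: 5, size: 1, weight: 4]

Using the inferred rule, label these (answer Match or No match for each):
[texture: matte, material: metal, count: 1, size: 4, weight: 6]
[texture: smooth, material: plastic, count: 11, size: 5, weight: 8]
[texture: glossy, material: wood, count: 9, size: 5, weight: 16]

Match, No match, No match

A rule that fits every label: count ≤ 4 — true of each 'Match' example, false of each 'No match' one.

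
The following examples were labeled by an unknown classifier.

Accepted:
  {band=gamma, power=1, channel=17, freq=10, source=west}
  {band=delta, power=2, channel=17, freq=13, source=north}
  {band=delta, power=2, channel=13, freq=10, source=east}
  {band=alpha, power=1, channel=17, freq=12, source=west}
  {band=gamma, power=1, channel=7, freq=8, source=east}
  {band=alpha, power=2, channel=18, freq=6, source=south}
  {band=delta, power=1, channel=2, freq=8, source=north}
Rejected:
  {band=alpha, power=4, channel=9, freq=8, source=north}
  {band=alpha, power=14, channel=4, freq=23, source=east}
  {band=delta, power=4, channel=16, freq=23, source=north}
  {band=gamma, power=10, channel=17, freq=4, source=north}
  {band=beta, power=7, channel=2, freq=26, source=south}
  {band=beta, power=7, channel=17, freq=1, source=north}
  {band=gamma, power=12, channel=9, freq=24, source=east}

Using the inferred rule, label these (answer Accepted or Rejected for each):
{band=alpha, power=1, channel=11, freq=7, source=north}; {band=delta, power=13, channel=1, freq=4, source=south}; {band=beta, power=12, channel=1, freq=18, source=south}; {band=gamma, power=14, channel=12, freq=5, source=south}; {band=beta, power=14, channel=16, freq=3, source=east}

Rule: power ≤ 2. This holds for each 'Accepted' example and fails for each 'Rejected' one.
{band=alpha, power=1, channel=11, freq=7, source=north} → power = 1 → Accepted. {band=delta, power=13, channel=1, freq=4, source=south} → power = 13 → Rejected. {band=beta, power=12, channel=1, freq=18, source=south} → power = 12 → Rejected. {band=gamma, power=14, channel=12, freq=5, source=south} → power = 14 → Rejected. {band=beta, power=14, channel=16, freq=3, source=east} → power = 14 → Rejected.

Accepted, Rejected, Rejected, Rejected, Rejected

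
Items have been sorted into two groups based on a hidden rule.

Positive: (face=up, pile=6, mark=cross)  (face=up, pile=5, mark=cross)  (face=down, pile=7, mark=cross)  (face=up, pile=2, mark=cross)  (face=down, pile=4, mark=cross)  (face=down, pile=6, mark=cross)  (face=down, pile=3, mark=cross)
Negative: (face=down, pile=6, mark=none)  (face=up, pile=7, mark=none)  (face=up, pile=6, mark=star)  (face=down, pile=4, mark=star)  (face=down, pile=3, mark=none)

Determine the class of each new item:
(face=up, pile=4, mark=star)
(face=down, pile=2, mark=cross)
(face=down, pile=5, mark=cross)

'Positive' ⟺ mark is cross.
(face=up, pile=4, mark=star): mark is star, fails the rule → Negative.
(face=down, pile=2, mark=cross): mark is cross, passes → Positive.
(face=down, pile=5, mark=cross): mark is cross, passes → Positive.

Negative, Positive, Positive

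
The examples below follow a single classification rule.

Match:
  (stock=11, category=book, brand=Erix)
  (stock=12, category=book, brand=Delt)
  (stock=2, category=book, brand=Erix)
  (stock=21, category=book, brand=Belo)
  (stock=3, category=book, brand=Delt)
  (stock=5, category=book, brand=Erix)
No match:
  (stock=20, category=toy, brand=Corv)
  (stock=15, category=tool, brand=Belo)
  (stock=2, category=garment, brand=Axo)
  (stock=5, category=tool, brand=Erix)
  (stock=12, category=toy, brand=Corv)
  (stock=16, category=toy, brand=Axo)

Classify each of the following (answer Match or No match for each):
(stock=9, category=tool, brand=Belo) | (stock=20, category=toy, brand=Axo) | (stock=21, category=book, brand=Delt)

A rule that fits every label: category is book — true of each 'Match' example, false of each 'No match' one.
(stock=9, category=tool, brand=Belo): No match (category is tool). (stock=20, category=toy, brand=Axo): No match (category is toy). (stock=21, category=book, brand=Delt): Match (category is book).

No match, No match, Match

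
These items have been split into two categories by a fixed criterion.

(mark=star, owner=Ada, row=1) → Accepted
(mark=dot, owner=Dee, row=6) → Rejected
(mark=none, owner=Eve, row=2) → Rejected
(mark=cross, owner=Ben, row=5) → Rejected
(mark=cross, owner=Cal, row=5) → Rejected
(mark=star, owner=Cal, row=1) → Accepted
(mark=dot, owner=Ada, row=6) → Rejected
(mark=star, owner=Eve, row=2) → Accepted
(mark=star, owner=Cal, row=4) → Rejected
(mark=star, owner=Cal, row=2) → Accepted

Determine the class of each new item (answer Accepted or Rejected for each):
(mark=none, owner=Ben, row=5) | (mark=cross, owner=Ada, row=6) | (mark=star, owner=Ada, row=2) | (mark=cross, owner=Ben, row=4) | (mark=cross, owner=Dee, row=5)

The simplest hypothesis consistent with all the labels is: mark is star AND row ≤ 2.
Rejected: (mark=none, owner=Ben, row=5), since mark is none, row = 5.
Rejected: (mark=cross, owner=Ada, row=6), since mark is cross, row = 6.
Accepted: (mark=star, owner=Ada, row=2), since mark is star, row = 2.
Rejected: (mark=cross, owner=Ben, row=4), since mark is cross, row = 4.
Rejected: (mark=cross, owner=Dee, row=5), since mark is cross, row = 5.

Rejected, Rejected, Accepted, Rejected, Rejected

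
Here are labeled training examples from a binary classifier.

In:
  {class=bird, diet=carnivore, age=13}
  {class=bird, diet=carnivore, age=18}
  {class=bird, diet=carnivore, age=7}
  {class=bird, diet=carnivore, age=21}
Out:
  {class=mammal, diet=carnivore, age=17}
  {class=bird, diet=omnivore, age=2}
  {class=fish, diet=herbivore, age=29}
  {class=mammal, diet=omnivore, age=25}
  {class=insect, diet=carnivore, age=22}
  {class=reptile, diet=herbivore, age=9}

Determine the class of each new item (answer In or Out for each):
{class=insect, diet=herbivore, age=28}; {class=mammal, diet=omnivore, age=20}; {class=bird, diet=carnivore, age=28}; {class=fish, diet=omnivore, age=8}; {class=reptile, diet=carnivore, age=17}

The common property of the 'In' items is: class is bird AND diet is carnivore. No 'Out' item has it.
Out: {class=insect, diet=herbivore, age=28}, since class is insect, diet is herbivore.
Out: {class=mammal, diet=omnivore, age=20}, since class is mammal, diet is omnivore.
In: {class=bird, diet=carnivore, age=28}, since class is bird, diet is carnivore.
Out: {class=fish, diet=omnivore, age=8}, since class is fish, diet is omnivore.
Out: {class=reptile, diet=carnivore, age=17}, since class is reptile, diet is carnivore.

Out, Out, In, Out, Out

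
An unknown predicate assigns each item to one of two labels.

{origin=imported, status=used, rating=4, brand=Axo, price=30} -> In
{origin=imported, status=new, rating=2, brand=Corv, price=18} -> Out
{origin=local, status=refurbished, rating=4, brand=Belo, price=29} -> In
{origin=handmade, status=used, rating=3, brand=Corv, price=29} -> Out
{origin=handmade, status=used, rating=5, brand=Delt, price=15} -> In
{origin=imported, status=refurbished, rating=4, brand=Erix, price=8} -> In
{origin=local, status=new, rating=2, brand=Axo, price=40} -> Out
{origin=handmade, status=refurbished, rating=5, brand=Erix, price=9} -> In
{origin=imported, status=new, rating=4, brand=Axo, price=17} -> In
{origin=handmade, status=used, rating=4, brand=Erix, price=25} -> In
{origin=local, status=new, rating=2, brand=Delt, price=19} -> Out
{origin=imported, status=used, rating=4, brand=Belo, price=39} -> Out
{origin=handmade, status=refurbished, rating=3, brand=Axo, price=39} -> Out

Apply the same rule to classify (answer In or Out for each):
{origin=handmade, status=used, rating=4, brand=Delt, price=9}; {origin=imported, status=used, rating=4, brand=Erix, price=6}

A rule that fits every label: price ≤ 30 AND rating ≥ 4 — true of each 'In' example, false of each 'Out' one.
{origin=handmade, status=used, rating=4, brand=Delt, price=9}: price = 9, rating = 4, fits → In. {origin=imported, status=used, rating=4, brand=Erix, price=6}: price = 6, rating = 4, fits → In.

In, In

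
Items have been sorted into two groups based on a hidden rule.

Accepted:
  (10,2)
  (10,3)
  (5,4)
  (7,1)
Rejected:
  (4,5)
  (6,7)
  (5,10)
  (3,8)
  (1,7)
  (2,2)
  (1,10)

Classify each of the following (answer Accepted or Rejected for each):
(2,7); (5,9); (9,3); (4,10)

Rejected, Rejected, Accepted, Rejected

All 'Accepted' examples share one property — first > second — and every 'Rejected' example lacks it.
(2,7): 2 < 7, fails the rule → Rejected. (5,9): 5 < 9, fails the rule → Rejected. (9,3): 9 > 3, checks out → Accepted. (4,10): 4 < 10, fails the rule → Rejected.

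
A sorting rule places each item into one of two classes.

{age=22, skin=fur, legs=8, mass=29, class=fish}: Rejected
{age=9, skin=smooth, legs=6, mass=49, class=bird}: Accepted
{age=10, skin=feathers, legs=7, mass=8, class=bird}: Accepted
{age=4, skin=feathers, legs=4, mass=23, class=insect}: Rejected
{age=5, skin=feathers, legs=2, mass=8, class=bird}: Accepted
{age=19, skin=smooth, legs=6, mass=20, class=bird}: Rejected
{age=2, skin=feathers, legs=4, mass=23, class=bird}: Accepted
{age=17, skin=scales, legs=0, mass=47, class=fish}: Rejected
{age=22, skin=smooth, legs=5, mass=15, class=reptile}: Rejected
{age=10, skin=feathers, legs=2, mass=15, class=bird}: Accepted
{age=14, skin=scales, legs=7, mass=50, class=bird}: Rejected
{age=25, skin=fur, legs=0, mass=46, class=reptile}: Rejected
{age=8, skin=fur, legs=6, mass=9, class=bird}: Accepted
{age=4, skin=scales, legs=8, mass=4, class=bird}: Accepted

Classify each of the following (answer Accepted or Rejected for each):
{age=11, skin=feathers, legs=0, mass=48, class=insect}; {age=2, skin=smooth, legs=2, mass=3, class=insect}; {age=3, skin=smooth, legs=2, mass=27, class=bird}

Rejected, Rejected, Accepted

Every 'Accepted' example satisfies: class is bird AND age ≤ 10. None of the 'Rejected' examples do.
{age=11, skin=feathers, legs=0, mass=48, class=insect} → class is insect, age = 11 → Rejected.
{age=2, skin=smooth, legs=2, mass=3, class=insect} → class is insect, age = 2 → Rejected.
{age=3, skin=smooth, legs=2, mass=27, class=bird} → class is bird, age = 3 → Accepted.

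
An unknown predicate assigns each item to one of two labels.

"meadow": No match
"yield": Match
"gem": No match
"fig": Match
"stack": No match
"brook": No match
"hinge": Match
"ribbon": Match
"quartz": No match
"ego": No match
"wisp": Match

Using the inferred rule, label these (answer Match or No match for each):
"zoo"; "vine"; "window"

All 'Match' examples share one property — contains 'i' — and every 'No match' example lacks it.

No match, Match, Match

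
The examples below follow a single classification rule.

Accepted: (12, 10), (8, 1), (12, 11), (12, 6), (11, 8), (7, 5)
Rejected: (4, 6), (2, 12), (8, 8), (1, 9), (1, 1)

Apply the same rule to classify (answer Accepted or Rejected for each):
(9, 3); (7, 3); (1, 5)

All 'Accepted' examples share one property — first > second — and every 'Rejected' example lacks it.
Accepted: (9, 3), since 9 > 3. Accepted: (7, 3), since 7 > 3. Rejected: (1, 5), since 1 < 5.

Accepted, Accepted, Rejected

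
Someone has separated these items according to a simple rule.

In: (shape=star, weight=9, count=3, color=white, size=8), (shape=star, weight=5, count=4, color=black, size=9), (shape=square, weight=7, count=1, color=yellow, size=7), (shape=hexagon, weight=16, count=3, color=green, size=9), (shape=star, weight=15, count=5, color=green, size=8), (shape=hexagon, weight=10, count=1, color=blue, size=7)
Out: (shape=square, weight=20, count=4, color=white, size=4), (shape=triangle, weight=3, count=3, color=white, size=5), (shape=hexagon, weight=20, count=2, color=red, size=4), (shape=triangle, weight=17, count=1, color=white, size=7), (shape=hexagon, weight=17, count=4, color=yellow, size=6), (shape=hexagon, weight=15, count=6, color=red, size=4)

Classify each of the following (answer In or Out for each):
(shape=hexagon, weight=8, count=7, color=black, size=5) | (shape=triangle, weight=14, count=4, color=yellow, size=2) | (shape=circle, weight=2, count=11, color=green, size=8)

Out, Out, In

The pattern is that an item is 'In' exactly when: weight ≤ 16 AND size ≥ 6.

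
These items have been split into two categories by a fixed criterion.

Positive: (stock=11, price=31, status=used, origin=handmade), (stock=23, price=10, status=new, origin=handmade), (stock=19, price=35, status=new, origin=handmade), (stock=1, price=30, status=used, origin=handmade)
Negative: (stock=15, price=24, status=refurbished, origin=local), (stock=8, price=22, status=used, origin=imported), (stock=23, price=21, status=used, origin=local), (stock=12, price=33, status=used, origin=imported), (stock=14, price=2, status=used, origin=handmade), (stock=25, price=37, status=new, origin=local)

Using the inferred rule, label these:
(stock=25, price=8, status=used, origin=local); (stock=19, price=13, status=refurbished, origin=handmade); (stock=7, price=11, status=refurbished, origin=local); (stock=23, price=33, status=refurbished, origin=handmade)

The classifier is using: origin is handmade AND price ≥ 10.

Negative, Positive, Negative, Positive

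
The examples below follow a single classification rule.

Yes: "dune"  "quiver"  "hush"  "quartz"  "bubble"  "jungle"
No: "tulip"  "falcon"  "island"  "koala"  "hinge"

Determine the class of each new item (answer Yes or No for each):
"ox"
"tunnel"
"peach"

No, Yes, No

'Yes' ⟺ even length AND contains 'u'.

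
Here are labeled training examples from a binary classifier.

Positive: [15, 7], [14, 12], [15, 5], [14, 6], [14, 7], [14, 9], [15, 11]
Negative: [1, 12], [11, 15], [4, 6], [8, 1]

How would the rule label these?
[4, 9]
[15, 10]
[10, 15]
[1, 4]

Negative, Positive, Negative, Negative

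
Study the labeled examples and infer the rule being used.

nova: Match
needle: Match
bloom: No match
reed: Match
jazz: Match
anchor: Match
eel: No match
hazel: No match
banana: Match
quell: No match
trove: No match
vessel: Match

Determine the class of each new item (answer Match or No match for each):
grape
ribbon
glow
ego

No match, Match, Match, No match

All 'Match' examples share one property — even length — and every 'No match' example lacks it.
grape: length 5, doesn't match → No match.
ribbon: length 6, matches → Match.
glow: length 4, matches → Match.
ego: length 3, doesn't match → No match.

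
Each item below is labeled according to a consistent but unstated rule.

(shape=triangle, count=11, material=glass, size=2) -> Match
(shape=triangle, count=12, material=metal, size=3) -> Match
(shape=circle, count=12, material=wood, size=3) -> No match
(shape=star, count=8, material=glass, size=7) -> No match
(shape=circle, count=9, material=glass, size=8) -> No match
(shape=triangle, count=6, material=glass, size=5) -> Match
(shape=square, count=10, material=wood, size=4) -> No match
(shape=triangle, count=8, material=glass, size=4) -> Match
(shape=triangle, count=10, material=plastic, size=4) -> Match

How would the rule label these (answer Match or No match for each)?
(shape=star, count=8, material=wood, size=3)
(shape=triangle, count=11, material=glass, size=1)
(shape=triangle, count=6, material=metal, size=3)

All 'Match' examples share one property — shape is triangle — and every 'No match' example lacks it.

No match, Match, Match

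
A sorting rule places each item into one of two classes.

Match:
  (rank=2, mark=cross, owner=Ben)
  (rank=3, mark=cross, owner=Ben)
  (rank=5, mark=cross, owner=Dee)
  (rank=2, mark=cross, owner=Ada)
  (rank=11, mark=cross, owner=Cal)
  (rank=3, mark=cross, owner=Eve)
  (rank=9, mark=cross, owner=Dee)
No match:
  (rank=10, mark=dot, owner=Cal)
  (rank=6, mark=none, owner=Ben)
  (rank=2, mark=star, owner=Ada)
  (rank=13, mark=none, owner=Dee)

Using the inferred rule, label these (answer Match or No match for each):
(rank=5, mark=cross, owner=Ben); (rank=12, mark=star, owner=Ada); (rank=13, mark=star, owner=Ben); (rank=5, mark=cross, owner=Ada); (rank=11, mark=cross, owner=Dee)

Match, No match, No match, Match, Match

Comparing the two groups points to one rule — mark is cross.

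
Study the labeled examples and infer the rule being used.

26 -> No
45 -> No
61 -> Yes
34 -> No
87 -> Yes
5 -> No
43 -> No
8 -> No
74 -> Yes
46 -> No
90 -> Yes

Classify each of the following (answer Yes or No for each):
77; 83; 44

One predicate separates the groups cleanly: at least 61.
77: Yes (77 ≥ 61). 83: Yes (83 ≥ 61). 44: No (44 < 61).

Yes, Yes, No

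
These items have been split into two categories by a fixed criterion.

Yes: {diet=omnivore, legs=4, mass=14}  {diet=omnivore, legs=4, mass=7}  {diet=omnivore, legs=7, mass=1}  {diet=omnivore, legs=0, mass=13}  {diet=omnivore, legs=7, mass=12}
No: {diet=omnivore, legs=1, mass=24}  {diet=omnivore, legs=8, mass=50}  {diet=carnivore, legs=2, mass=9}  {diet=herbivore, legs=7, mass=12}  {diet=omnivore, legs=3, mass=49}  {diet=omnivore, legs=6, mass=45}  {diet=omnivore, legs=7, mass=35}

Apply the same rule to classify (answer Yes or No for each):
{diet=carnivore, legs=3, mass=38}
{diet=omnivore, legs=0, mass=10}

No, Yes

One predicate separates the groups cleanly: diet is omnivore AND mass ≤ 14.
{diet=carnivore, legs=3, mass=38}: No (diet is carnivore, mass = 38).
{diet=omnivore, legs=0, mass=10}: Yes (diet is omnivore, mass = 10).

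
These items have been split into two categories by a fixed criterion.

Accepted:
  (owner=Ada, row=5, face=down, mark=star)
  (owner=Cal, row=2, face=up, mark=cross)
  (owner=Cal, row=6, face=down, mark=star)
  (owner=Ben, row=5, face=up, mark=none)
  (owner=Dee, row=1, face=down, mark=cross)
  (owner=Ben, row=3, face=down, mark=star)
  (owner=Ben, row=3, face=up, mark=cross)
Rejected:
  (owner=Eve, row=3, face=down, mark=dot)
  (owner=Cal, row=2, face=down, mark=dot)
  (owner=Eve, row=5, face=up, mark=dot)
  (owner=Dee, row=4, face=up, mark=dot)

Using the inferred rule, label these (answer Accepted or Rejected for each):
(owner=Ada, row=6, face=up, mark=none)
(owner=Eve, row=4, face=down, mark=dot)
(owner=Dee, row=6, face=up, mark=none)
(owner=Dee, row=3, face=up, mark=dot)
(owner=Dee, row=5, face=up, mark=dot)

Accepted, Rejected, Accepted, Rejected, Rejected

Rule: mark is not dot. This holds for each 'Accepted' example and fails for each 'Rejected' one.
(owner=Ada, row=6, face=up, mark=none): Accepted (mark is none).
(owner=Eve, row=4, face=down, mark=dot): Rejected (mark is dot).
(owner=Dee, row=6, face=up, mark=none): Accepted (mark is none).
(owner=Dee, row=3, face=up, mark=dot): Rejected (mark is dot).
(owner=Dee, row=5, face=up, mark=dot): Rejected (mark is dot).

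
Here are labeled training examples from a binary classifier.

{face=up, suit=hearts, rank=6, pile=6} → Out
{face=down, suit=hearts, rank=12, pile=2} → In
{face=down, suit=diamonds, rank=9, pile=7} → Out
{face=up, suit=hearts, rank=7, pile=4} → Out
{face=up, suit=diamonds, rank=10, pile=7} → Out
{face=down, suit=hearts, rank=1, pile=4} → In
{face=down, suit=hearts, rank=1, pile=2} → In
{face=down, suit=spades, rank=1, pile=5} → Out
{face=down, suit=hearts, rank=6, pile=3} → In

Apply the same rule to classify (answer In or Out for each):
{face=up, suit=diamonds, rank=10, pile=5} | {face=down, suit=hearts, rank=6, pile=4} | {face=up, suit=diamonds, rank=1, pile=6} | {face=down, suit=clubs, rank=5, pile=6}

The simplest hypothesis consistent with all the labels is: suit is hearts AND face is down.
{face=up, suit=diamonds, rank=10, pile=5} → suit is diamonds, face is up → Out.
{face=down, suit=hearts, rank=6, pile=4} → suit is hearts, face is down → In.
{face=up, suit=diamonds, rank=1, pile=6} → suit is diamonds, face is up → Out.
{face=down, suit=clubs, rank=5, pile=6} → suit is clubs, face is down → Out.

Out, In, Out, Out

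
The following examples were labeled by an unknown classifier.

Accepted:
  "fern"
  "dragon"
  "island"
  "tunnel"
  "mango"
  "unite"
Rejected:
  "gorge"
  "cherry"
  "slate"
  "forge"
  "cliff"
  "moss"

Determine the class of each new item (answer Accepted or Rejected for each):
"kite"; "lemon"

One predicate separates the groups cleanly: contains 'n'.
Rejected: "kite", since no 'n'.
Accepted: "lemon", since has 'n'.

Rejected, Accepted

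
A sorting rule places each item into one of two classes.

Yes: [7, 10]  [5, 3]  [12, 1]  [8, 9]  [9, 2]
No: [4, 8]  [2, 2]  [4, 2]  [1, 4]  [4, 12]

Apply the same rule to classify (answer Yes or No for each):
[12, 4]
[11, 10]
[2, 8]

Yes, Yes, No

The rule appears to be: first ≥ 5.
[12, 4]: first 12 — qualifies, so Yes. [11, 10]: first 11 — qualifies, so Yes. [2, 8]: first 2 — does not pass, so No.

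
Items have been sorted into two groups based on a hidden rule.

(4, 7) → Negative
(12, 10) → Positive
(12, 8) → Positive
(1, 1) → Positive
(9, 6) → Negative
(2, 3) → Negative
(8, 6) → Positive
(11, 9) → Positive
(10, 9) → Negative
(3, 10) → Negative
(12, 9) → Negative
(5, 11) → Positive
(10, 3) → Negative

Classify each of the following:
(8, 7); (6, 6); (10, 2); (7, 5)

Negative, Positive, Positive, Positive

The distinguishing property — sum is even — holds for all the 'Positive' cases and none of the 'Negative' cases.
(8, 7): 8+7 = 15, fails the rule → Negative.
(6, 6): 6+6 = 12, matches → Positive.
(10, 2): 10+2 = 12, matches → Positive.
(7, 5): 7+5 = 12, matches → Positive.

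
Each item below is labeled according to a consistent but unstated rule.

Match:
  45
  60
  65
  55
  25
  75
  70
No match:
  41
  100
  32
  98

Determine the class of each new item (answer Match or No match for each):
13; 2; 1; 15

The classifier is using: multiple of 5 AND at most 75.
13: 13 = 5·2 + 3, 13 ≤ 75 — fails this test, so No match.
2: 2 = 5·0 + 2, 2 ≤ 75 — fails this test, so No match.
1: 1 = 5·0 + 1, 1 ≤ 75 — fails this test, so No match.
15: 15 = 5·3, 15 ≤ 75 — passes, so Match.

No match, No match, No match, Match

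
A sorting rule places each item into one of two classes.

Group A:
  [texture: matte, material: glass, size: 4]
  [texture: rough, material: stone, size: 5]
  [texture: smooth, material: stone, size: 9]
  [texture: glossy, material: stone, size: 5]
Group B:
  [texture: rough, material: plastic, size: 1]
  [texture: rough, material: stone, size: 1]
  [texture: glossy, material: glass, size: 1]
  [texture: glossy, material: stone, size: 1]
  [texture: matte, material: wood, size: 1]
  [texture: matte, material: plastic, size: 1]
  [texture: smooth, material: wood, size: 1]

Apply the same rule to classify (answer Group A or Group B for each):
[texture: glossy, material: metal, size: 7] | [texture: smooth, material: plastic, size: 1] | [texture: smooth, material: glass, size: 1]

The distinguishing property — size ≥ 4 — holds for all the 'Group A' cases and none of the 'Group B' cases.

Group A, Group B, Group B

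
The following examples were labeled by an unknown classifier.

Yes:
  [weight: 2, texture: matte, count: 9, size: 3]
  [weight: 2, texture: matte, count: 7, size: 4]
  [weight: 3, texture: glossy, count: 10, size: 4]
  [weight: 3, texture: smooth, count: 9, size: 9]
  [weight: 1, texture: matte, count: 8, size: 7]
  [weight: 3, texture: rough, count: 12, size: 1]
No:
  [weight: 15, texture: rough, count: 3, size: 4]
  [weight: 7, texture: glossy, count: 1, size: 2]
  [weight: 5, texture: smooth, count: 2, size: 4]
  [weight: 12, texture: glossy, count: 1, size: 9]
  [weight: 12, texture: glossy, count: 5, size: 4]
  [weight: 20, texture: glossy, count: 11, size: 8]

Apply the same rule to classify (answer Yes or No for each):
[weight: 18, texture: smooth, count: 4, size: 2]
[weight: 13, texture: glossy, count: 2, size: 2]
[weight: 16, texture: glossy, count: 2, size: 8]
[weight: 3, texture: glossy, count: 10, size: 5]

No, No, No, Yes

Rule: weight ≤ 3. This holds for each 'Yes' example and fails for each 'No' one.
[weight: 18, texture: smooth, count: 4, size: 2]: weight = 18, lacks this property → No. [weight: 13, texture: glossy, count: 2, size: 2]: weight = 13, lacks this property → No. [weight: 16, texture: glossy, count: 2, size: 8]: weight = 16, lacks this property → No. [weight: 3, texture: glossy, count: 10, size: 5]: weight = 3, has this property → Yes.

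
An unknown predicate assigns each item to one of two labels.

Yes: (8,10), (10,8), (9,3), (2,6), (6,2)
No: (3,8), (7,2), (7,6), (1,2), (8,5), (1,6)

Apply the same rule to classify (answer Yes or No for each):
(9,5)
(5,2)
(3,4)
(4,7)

Rule: sum is even. This holds for each 'Yes' example and fails for each 'No' one.
(9,5) → 9+5 = 14 → Yes.
(5,2) → 5+2 = 7 → No.
(3,4) → 3+4 = 7 → No.
(4,7) → 4+7 = 11 → No.

Yes, No, No, No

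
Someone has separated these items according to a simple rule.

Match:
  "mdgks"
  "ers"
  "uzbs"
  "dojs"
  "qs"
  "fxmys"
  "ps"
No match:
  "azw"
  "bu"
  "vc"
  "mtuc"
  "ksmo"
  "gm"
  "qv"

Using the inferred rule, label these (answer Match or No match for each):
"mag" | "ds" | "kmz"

The distinguishing property — ends with 's' — holds for all the 'Match' cases and none of the 'No match' cases.
"mag": No match (ends with 'g'). "ds": Match (ends with 's'). "kmz": No match (ends with 'z').

No match, Match, No match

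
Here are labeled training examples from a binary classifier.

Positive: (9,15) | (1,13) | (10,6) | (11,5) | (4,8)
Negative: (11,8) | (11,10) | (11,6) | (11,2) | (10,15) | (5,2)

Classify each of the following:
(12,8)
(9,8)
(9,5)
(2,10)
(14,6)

The rule appears to be: sum is even.
Positive: (12,8), since 12+8 = 20.
Negative: (9,8), since 9+8 = 17.
Positive: (9,5), since 9+5 = 14.
Positive: (2,10), since 2+10 = 12.
Positive: (14,6), since 14+6 = 20.

Positive, Negative, Positive, Positive, Positive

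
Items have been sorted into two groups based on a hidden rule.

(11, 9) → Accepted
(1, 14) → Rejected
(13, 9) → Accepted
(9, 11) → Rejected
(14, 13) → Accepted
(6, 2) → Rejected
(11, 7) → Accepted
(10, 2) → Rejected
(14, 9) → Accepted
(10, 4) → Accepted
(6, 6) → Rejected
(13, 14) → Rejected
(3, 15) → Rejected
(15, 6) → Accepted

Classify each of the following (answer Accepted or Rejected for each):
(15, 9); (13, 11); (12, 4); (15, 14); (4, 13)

Accepted, Accepted, Accepted, Accepted, Rejected

A rule that fits every label: first > second AND sum ≥ 14 — true of each 'Accepted' example, false of each 'Rejected' one.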